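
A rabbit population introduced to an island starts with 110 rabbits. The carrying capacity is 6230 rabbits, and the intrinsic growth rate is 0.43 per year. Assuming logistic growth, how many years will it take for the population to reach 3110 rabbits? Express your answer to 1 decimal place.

A = (K − N₀)/N₀ = (6230 − 110)/110 = 55.636.
Solve 6230/(1 + 55.636·e^(−0.43t)) = 3110: 1 + 55.636·e^(−0.43t) = 2.0032, so e^(−0.43t) = 0.0180316.
−0.43·t = ln(0.0180316) = -4.0156, so t = 4.0156/0.43 = 9.3387.

9.3 years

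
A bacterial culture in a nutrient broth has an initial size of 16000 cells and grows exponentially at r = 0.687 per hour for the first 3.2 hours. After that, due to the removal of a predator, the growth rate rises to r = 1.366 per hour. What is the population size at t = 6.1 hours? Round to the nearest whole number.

Phase 1: N(3.2) = 16000·e^(0.687×3.2) = 16000·e^2.198 = 144169.
Phase 2 runs for 6.1 − 3.2 = 2.9 hours at r = 1.366.
N(6.1) = 144169·e^(1.366×2.9) = 144169·e^3.961 = 7.573334×10^6.

7573334 cells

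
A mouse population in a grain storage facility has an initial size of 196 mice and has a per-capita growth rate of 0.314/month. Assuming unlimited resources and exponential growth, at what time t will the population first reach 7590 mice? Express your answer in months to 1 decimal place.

11.6 months

Set N₀·e^(rt) = 7590: e^(0.314·t) = 7590/196 = 38.724.
0.314·t = ln(38.724) = 3.6565, so t = 3.6565/0.314 = 11.645.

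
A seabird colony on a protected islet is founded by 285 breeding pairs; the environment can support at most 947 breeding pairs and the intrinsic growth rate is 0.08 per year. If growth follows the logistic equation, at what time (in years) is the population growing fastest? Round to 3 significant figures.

10.5 years

Logistic growth is fastest at N = K/2 = 473.5.
A = (K − N₀)/N₀ = 2.3228. Set K/(1 + A·e^(−rt)) = K/2 → A·e^(−rt) = 1.
e^(−0.08t) = 1/2.3228 = 0.430514, so t = ln(2.3228)/0.08 = 0.84278/0.08 = 10.535.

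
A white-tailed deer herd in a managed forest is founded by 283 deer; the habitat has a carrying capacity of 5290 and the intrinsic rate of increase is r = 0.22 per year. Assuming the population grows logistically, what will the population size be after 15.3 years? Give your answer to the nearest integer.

A = (K − N₀)/N₀ = (5290 − 283)/283 = 17.693.
N(t) = K/(1 + A·e^(−rt)) = 5290/(1 + 17.693×e^(−0.22×15.3)).
e^(−3.366) = 0.034527; denominator = 1 + 17.693×0.034527 = 1.6109.
N = 5290/1.6109 = 3283.92.

3284 deer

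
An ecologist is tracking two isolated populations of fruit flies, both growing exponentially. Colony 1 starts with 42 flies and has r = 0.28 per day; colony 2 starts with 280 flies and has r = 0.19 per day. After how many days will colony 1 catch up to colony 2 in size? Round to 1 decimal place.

21.1 days

Set 42·e^(0.28t) = 280·e^(0.19t).
e^((0.28 − 0.19)t) = 280/42 → e^(0.09·t) = 6.6667.
0.09·t = ln(6.6667) = 1.8971, so t = 1.8971/0.09 = 21.079.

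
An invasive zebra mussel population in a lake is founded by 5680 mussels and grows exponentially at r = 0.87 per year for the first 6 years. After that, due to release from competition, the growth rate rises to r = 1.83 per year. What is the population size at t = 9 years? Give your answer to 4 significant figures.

Phase 1: N(6) = 5680·e^(0.87×6) = 5680·e^5.22 = 1.050426×10^6.
Phase 2 runs for 9 − 6 = 3 years at r = 1.83.
N(9) = 1.050426×10^6·e^(1.83×3) = 1.050426×10^6·e^5.49 = 2.544733×10^8.

254500000 mussels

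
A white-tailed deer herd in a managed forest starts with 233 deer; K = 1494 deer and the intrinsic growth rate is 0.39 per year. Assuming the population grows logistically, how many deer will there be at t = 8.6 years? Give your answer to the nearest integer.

A = (K − N₀)/N₀ = (1494 − 233)/233 = 5.412.
N(t) = K/(1 + A·e^(−rt)) = 1494/(1 + 5.412×e^(−0.39×8.6)).
e^(−3.354) = 0.034944; denominator = 1 + 5.412×0.034944 = 1.1891.
N = 1494/1.1891 = 1256.39.

1256 deer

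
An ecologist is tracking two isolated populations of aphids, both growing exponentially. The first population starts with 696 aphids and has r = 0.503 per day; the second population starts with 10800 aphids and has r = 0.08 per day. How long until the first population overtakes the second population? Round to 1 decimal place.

6.5 days

Set 696·e^(0.503t) = 10800·e^(0.08t).
e^((0.503 − 0.08)t) = 10800/696 → e^(0.423·t) = 15.517.
0.423·t = ln(15.517) = 2.742, so t = 2.742/0.423 = 6.4822.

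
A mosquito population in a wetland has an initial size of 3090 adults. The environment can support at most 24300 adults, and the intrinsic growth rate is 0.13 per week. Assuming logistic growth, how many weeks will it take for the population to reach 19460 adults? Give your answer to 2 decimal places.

A = (K − N₀)/N₀ = (24300 − 3090)/3090 = 6.8641.
Solve 24300/(1 + 6.8641·e^(−0.13t)) = 19460: 1 + 6.8641·e^(−0.13t) = 1.2487, so e^(−0.13t) = 0.0362343.
−0.13·t = ln(0.0362343) = -3.3177, so t = 3.3177/0.13 = 25.521.

25.52 weeks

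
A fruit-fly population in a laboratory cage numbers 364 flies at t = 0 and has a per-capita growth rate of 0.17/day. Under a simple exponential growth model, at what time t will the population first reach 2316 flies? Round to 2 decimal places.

10.88 days

Set N₀·e^(rt) = 2316: e^(0.17·t) = 2316/364 = 6.3626.
0.17·t = ln(6.3626) = 1.8504, so t = 1.8504/0.17 = 10.885.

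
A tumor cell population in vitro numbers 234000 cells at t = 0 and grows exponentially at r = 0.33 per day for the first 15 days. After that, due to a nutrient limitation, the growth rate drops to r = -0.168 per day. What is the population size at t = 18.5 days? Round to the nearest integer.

Phase 1: N(15) = 234000·e^(0.33×15) = 234000·e^4.95 = 3.303494×10^7.
Phase 2 runs for 18.5 − 15 = 3.5 days at r = -0.168.
N(18.5) = 3.303494×10^7·e^(-0.168×3.5) = 3.303494×10^7·e^-0.588 = 1.834883×10^7.

18348830 cells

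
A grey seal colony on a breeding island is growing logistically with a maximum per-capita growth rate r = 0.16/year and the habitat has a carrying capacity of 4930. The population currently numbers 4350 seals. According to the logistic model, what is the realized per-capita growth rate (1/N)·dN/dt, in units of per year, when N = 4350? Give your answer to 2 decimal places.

(1/N)·dN/dt = r(1 − N/K) = 0.16 × (1 − 4350/4930).
= 0.16 × 0.11765 = 0.018824.

0.02 per year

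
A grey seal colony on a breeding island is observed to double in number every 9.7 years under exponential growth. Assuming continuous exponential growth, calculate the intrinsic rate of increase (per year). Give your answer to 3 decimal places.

r = ln(2)/t_d = 0.6931/9.7 = 0.071458.

0.071 per year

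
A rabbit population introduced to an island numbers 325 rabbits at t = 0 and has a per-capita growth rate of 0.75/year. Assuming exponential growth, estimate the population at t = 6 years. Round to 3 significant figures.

29300 rabbits

N(t) = N₀·e^(rt) = 325 × e^(0.75×6) = 325 × e^4.5.
e^4.5 ≈ 90.017, so N ≈ 325 × 90.017 = 29255.6.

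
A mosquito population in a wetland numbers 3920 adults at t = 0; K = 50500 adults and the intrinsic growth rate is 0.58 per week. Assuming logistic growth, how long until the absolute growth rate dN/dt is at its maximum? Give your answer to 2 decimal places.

4.27 weeks

Logistic growth is fastest at N = K/2 = 25250.
A = (K − N₀)/N₀ = 11.883. Set K/(1 + A·e^(−rt)) = K/2 → A·e^(−rt) = 1.
e^(−0.58t) = 1/11.883 = 0.0841563, so t = ln(11.883)/0.58 = 2.4751/0.58 = 4.2674.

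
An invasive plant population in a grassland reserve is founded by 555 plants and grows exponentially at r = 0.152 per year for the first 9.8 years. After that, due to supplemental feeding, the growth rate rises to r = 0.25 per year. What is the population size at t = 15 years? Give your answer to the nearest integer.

9032 plants

Phase 1: N(9.8) = 555·e^(0.152×9.8) = 555·e^1.49 = 2461.6.
Phase 2 runs for 15 − 9.8 = 5.2 years at r = 0.25.
N(15) = 2461.6·e^(0.25×5.2) = 2461.6·e^1.3 = 9032.35.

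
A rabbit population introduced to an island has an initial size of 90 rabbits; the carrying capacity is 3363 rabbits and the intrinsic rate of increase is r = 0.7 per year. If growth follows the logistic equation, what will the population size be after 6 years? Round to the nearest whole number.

2176 rabbits

A = (K − N₀)/N₀ = (3363 − 90)/90 = 36.367.
N(t) = K/(1 + A·e^(−rt)) = 3363/(1 + 36.367×e^(−0.7×6)).
e^(−4.2) = 0.014996; denominator = 1 + 36.367×0.014996 = 1.5453.
N = 3363/1.5453 = 2176.22.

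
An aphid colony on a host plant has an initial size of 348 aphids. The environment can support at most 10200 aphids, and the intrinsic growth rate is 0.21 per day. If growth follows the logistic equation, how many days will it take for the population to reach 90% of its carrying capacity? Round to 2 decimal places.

26.38 days

A = (K − N₀)/N₀ = (10200 − 348)/348 = 28.31.
Solve 10200/(1 + 28.31·e^(−0.21t)) = 9180: 1 + 28.31·e^(−0.21t) = 1.1111, so e^(−0.21t) = 0.00392475.
−0.21·t = ln(0.00392475) = -5.5405, so t = 5.5405/0.21 = 26.383.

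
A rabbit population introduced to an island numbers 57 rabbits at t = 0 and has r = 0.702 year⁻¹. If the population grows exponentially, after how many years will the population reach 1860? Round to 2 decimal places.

Set N₀·e^(rt) = 1860: e^(0.702·t) = 1860/57 = 32.632.
0.702·t = ln(32.632) = 3.4853, so t = 3.4853/0.702 = 4.9648.

4.96 years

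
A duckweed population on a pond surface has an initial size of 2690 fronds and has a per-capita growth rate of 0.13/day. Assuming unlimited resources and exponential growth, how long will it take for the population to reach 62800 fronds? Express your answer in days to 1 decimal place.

24.2 days

Set N₀·e^(rt) = 62800: e^(0.13·t) = 62800/2690 = 23.346.
0.13·t = ln(23.346) = 3.1504, so t = 3.1504/0.13 = 24.234.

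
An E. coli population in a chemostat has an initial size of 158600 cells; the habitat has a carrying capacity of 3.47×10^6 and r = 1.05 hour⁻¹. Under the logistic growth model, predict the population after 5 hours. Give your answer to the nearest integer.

A = (K − N₀)/N₀ = (3.47×10^6 − 158600)/158600 = 20.879.
N(t) = K/(1 + A·e^(−rt)) = 3.47×10^6/(1 + 20.879×e^(−1.05×5)).
e^(−5.25) = 0.0052475; denominator = 1 + 20.879×0.0052475 = 1.1096.
N = 3.47×10^6/1.1096 = 3.127358×10^6.

3127358 cells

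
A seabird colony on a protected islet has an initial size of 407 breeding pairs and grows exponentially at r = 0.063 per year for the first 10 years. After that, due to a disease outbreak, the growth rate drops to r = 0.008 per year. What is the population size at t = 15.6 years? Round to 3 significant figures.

799 breeding pairs

Phase 1: N(10) = 407·e^(0.063×10) = 407·e^0.63 = 764.188.
Phase 2 runs for 15.6 − 10 = 5.6 years at r = 0.008.
N(15.6) = 764.188·e^(0.008×5.6) = 764.188·e^0.0448 = 799.202.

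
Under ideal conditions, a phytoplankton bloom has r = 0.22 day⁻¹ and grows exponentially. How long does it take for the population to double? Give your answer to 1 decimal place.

3.2 days

Doubling time t_d = ln(2)/r = 0.6931/0.22 = 3.1507.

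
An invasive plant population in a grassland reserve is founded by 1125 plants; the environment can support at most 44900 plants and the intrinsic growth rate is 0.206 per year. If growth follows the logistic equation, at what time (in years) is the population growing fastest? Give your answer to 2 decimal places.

Logistic growth is fastest at N = K/2 = 22450.
A = (K − N₀)/N₀ = 38.911. Set K/(1 + A·e^(−rt)) = K/2 → A·e^(−rt) = 1.
e^(−0.206t) = 1/38.911 = 0.0256996, so t = ln(38.911)/0.206 = 3.6613/0.206 = 17.773.

17.77 years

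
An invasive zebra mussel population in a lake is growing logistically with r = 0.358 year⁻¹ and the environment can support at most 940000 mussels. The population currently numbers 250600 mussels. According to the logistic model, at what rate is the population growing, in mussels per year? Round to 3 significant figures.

dN/dt = rN(1 − N/K) = 0.358 × 250600 × (1 − 250600/940000).
1 − 250600/940000 = 0.7334; dN/dt = 0.358 × 250600 × 0.7334 = 65797.

65800 mussels per year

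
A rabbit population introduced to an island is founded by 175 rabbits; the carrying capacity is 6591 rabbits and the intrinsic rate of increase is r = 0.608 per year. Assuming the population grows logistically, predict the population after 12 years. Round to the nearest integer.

6431 rabbits

A = (K − N₀)/N₀ = (6591 − 175)/175 = 36.663.
N(t) = K/(1 + A·e^(−rt)) = 6591/(1 + 36.663×e^(−0.608×12)).
e^(−7.296) = 0.00067825; denominator = 1 + 36.663×0.00067825 = 1.0249.
N = 6591/1.0249 = 6431.08.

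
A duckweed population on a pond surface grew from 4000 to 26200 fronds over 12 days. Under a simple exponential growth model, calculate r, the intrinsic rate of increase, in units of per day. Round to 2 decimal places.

From N(t) = N₀·e^(rt): e^(r·12) = 26200/4000 = 6.55.
r·12 = ln(6.55) = 1.8795, so r = 1.8795/12 = 0.15662.

0.16 per day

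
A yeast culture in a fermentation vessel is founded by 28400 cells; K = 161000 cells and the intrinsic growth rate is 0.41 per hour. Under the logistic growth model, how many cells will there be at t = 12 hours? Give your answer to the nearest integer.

155694 cells

A = (K − N₀)/N₀ = (161000 − 28400)/28400 = 4.669.
N(t) = K/(1 + A·e^(−rt)) = 161000/(1 + 4.669×e^(−0.41×12)).
e^(−4.92) = 0.0072991; denominator = 1 + 4.669×0.0072991 = 1.0341.
N = 161000/1.0341 = 155694.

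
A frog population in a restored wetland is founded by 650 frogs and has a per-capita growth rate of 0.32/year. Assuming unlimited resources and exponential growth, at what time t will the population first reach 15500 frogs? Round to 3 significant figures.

Set N₀·e^(rt) = 15500: e^(0.32·t) = 15500/650 = 23.846.
0.32·t = ln(23.846) = 3.1716, so t = 3.1716/0.32 = 9.9113.

9.91 years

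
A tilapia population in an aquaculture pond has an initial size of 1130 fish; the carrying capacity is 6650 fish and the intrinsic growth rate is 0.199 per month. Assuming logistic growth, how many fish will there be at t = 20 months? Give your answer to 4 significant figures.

A = (K − N₀)/N₀ = (6650 − 1130)/1130 = 4.885.
N(t) = K/(1 + A·e^(−rt)) = 6650/(1 + 4.885×e^(−0.199×20)).
e^(−3.98) = 0.018686; denominator = 1 + 4.885×0.018686 = 1.0913.
N = 6650/1.0913 = 6093.77.

6094 fish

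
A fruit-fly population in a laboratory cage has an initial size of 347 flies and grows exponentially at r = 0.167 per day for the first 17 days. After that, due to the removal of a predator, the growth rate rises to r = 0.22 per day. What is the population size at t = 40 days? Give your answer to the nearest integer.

935021 flies

Phase 1: N(17) = 347·e^(0.167×17) = 347·e^2.839 = 5933.23.
Phase 2 runs for 40 − 17 = 23 days at r = 0.22.
N(40) = 5933.23·e^(0.22×23) = 5933.23·e^5.06 = 935021.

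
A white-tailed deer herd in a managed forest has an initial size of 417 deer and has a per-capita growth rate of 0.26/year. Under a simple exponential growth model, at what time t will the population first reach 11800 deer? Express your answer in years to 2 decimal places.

Set N₀·e^(rt) = 11800: e^(0.26·t) = 11800/417 = 28.297.
0.26·t = ln(28.297) = 3.3428, so t = 3.3428/0.26 = 12.857.

12.86 years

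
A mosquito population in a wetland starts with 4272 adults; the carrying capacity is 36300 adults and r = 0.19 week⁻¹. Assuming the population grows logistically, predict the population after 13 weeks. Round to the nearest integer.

22213 adults

A = (K − N₀)/N₀ = (36300 − 4272)/4272 = 7.4972.
N(t) = K/(1 + A·e^(−rt)) = 36300/(1 + 7.4972×e^(−0.19×13)).
e^(−2.47) = 0.084585; denominator = 1 + 7.4972×0.084585 = 1.6341.
N = 36300/1.6341 = 22213.4.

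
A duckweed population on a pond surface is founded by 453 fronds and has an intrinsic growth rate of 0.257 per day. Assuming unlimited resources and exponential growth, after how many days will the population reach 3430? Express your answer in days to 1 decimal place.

Set N₀·e^(rt) = 3430: e^(0.257·t) = 3430/453 = 7.5717.
0.257·t = ln(7.5717) = 2.0244, so t = 2.0244/0.257 = 7.8771.

7.9 days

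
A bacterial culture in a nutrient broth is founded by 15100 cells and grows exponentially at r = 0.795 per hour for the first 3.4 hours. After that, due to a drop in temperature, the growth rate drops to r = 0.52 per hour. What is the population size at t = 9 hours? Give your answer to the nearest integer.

4145152 cells

Phase 1: N(3.4) = 15100·e^(0.795×3.4) = 15100·e^2.703 = 225359.
Phase 2 runs for 9 − 3.4 = 5.6 hours at r = 0.52.
N(9) = 225359·e^(0.52×5.6) = 225359·e^2.912 = 4.145152×10^6.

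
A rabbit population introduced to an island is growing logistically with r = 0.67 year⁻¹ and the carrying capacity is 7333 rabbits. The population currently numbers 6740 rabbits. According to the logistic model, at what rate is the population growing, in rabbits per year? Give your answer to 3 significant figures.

dN/dt = rN(1 − N/K) = 0.67 × 6740 × (1 − 6740/7333).
1 − 6740/7333 = 0.080867; dN/dt = 0.67 × 6740 × 0.080867 = 365.18.

365 rabbits per year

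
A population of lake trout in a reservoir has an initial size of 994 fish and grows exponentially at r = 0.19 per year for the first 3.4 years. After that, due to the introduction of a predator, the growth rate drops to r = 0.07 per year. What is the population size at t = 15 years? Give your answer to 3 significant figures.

Phase 1: N(3.4) = 994·e^(0.19×3.4) = 994·e^0.646 = 1896.45.
Phase 2 runs for 15 − 3.4 = 11.6 years at r = 0.07.
N(15) = 1896.45·e^(0.07×11.6) = 1896.45·e^0.812 = 4271.57.

4270 fish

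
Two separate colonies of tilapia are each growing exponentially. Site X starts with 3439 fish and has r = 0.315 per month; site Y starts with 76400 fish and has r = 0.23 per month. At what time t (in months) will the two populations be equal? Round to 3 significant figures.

36.5 months

Set 3439·e^(0.315t) = 76400·e^(0.23t).
e^((0.315 − 0.23)t) = 76400/3439 → e^(0.085·t) = 22.216.
0.085·t = ln(22.216) = 3.1008, so t = 3.1008/0.085 = 36.48.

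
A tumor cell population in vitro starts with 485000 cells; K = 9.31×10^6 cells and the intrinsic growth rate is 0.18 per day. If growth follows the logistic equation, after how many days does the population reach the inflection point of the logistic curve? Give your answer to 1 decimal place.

16.1 days

Logistic growth is fastest at N = K/2 = 4.655×10^6.
A = (K − N₀)/N₀ = 18.196. Set K/(1 + A·e^(−rt)) = K/2 → A·e^(−rt) = 1.
e^(−0.18t) = 1/18.196 = 0.0549575, so t = ln(18.196)/0.18 = 2.9012/0.18 = 16.118.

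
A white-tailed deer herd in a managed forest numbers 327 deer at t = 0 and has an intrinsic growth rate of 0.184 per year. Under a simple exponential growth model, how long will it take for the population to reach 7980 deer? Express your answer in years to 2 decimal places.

17.36 years

Set N₀·e^(rt) = 7980: e^(0.184·t) = 7980/327 = 24.404.
0.184·t = ln(24.404) = 3.1947, so t = 3.1947/0.184 = 17.363.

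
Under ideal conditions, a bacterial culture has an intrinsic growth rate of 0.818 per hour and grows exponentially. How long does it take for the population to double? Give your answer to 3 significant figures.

0.847 hours

Doubling time t_d = ln(2)/r = 0.6931/0.818 = 0.84737.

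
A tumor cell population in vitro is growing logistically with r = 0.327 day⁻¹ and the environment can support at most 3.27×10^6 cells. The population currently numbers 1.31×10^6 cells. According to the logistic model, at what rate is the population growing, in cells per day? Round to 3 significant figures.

257000 cells per day

dN/dt = rN(1 − N/K) = 0.327 × 1.31×10^6 × (1 − 1.31×10^6/3.27×10^6).
1 − 1.31×10^6/3.27×10^6 = 0.59939; dN/dt = 0.327 × 1.31×10^6 × 0.59939 = 2.5676×10^5.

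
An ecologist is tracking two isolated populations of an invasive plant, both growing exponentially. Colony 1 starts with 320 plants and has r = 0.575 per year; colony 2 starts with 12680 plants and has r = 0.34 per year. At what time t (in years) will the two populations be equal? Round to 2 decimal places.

15.66 years

Set 320·e^(0.575t) = 12680·e^(0.34t).
e^((0.575 − 0.34)t) = 12680/320 → e^(0.235·t) = 39.625.
0.235·t = ln(39.625) = 3.6795, so t = 3.6795/0.235 = 15.657.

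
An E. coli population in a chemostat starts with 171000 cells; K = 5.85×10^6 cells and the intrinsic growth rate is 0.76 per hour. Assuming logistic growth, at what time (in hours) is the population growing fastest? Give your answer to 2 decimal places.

Logistic growth is fastest at N = K/2 = 2.925×10^6.
A = (K − N₀)/N₀ = 33.211. Set K/(1 + A·e^(−rt)) = K/2 → A·e^(−rt) = 1.
e^(−0.76t) = 1/33.211 = 0.0301109, so t = ln(33.211)/0.76 = 3.5029/0.76 = 4.609.

4.61 hours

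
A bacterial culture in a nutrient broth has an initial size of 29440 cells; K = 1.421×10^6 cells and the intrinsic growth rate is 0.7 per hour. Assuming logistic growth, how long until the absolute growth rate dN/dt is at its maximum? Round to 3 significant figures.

5.51 hours

Logistic growth is fastest at N = K/2 = 710500.
A = (K − N₀)/N₀ = 47.268. Set K/(1 + A·e^(−rt)) = K/2 → A·e^(−rt) = 1.
e^(−0.7t) = 1/47.268 = 0.0211561, so t = ln(47.268)/0.7 = 3.8558/0.7 = 5.5083.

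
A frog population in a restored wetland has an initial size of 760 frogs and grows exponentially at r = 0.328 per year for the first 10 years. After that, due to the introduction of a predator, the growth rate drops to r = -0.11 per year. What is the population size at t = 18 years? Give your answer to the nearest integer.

8378 frogs

Phase 1: N(10) = 760·e^(0.328×10) = 760·e^3.28 = 20197.6.
Phase 2 runs for 18 − 10 = 8 years at r = -0.11.
N(18) = 20197.6·e^(-0.11×8) = 20197.6·e^-0.88 = 8377.61.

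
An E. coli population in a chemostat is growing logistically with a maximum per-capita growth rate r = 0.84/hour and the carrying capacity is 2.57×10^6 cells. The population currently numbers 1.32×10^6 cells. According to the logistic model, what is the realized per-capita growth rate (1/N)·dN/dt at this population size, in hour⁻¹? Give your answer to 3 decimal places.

(1/N)·dN/dt = r(1 − N/K) = 0.84 × (1 − 1.32×10^6/2.57×10^6).
= 0.84 × 0.48638 = 0.40856.

0.409 per hour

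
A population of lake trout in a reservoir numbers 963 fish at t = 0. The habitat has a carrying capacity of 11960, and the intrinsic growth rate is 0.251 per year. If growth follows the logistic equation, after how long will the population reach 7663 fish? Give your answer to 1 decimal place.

12.0 years

A = (K − N₀)/N₀ = (11960 − 963)/963 = 11.42.
Solve 11960/(1 + 11.42·e^(−0.251t)) = 7663: 1 + 11.42·e^(−0.251t) = 1.5607, so e^(−0.251t) = 0.0491042.
−0.251·t = ln(0.0491042) = -3.0138, so t = 3.0138/0.251 = 12.007.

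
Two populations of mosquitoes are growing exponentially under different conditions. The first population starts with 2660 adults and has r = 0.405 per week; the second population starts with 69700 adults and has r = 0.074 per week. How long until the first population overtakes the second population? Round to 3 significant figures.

9.87 weeks

Set 2660·e^(0.405t) = 69700·e^(0.074t).
e^((0.405 − 0.074)t) = 69700/2660 → e^(0.331·t) = 26.203.
0.331·t = ln(26.203) = 3.2659, so t = 3.2659/0.331 = 9.8667.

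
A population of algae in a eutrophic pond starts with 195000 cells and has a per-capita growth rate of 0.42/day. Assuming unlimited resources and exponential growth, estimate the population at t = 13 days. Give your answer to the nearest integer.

45843998 cells

N(t) = N₀·e^(rt) = 195000 × e^(0.42×13) = 195000 × e^5.46.
e^5.46 ≈ 235.1, so N ≈ 195000 × 235.1 = 4.5844×10^7.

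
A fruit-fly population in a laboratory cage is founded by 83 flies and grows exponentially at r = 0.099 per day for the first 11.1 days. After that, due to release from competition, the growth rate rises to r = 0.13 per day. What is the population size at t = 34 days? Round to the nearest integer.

4889 flies

Phase 1: N(11.1) = 83·e^(0.099×11.1) = 83·e^1.099 = 249.072.
Phase 2 runs for 34 − 11.1 = 22.9 days at r = 0.13.
N(34) = 249.072·e^(0.13×22.9) = 249.072·e^2.977 = 4888.99.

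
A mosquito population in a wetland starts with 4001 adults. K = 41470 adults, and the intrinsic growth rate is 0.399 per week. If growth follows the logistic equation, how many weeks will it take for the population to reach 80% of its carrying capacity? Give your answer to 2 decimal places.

9.08 weeks

A = (K − N₀)/N₀ = (41470 − 4001)/4001 = 9.3649.
Solve 41470/(1 + 9.3649·e^(−0.399t)) = 33176: 1 + 9.3649·e^(−0.399t) = 1.25, so e^(−0.399t) = 0.0266954.
−0.399·t = ln(0.0266954) = -3.6233, so t = 3.6233/0.399 = 9.0809.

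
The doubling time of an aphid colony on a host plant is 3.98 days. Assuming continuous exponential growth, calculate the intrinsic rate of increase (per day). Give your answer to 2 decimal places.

0.17 per day

r = ln(2)/t_d = 0.6931/3.98 = 0.17416.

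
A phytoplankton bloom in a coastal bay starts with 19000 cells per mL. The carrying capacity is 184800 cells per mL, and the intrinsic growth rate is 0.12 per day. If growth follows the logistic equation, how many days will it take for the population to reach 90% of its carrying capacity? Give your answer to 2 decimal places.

36.36 days

A = (K − N₀)/N₀ = (184800 − 19000)/19000 = 8.7263.
Solve 184800/(1 + 8.7263·e^(−0.12t)) = 166320: 1 + 8.7263·e^(−0.12t) = 1.1111, so e^(−0.12t) = 0.0127329.
−0.12·t = ln(0.0127329) = -4.3636, so t = 4.3636/0.12 = 36.363.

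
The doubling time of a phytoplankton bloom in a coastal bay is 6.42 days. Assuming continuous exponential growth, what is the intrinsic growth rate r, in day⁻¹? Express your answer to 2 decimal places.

r = ln(2)/t_d = 0.6931/6.42 = 0.10797.

0.11 per day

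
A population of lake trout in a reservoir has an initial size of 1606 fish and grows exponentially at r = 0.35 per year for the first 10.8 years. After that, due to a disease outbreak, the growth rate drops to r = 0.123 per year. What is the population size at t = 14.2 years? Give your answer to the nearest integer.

106906 fish

Phase 1: N(10.8) = 1606·e^(0.35×10.8) = 1606·e^3.78 = 70368.6.
Phase 2 runs for 14.2 − 10.8 = 3.4 years at r = 0.123.
N(14.2) = 70368.6·e^(0.123×3.4) = 70368.6·e^0.4182 = 106906.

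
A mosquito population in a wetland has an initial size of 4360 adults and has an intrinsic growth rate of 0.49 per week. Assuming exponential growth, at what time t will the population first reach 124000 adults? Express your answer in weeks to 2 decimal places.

Set N₀·e^(rt) = 124000: e^(0.49·t) = 124000/4360 = 28.44.
0.49·t = ln(28.44) = 3.3478, so t = 3.3478/0.49 = 6.8323.

6.83 weeks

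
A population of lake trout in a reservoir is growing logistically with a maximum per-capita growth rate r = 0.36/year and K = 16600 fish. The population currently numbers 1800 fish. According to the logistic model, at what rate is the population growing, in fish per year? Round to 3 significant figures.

dN/dt = rN(1 − N/K) = 0.36 × 1800 × (1 − 1800/16600).
1 − 1800/16600 = 0.89157; dN/dt = 0.36 × 1800 × 0.89157 = 577.73.

578 fish per year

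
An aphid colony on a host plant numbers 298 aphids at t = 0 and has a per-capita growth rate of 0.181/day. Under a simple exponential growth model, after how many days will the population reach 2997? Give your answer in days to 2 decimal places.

Set N₀·e^(rt) = 2997: e^(0.181·t) = 2997/298 = 10.057.
0.181·t = ln(10.057) = 2.3083, so t = 2.3083/0.181 = 12.753.

12.75 days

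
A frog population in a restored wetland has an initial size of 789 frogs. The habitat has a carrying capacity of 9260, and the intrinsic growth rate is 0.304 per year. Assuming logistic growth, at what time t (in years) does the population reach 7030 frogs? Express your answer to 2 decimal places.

A = (K − N₀)/N₀ = (9260 − 789)/789 = 10.736.
Solve 9260/(1 + 10.736·e^(−0.304t)) = 7030: 1 + 10.736·e^(−0.304t) = 1.3172, so e^(−0.304t) = 0.0295455.
−0.304·t = ln(0.0295455) = -3.5218, so t = 3.5218/0.304 = 11.585.

11.58 years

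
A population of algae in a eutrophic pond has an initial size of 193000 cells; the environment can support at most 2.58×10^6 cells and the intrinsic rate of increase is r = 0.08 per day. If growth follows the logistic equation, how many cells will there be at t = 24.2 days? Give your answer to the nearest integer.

926579 cells

A = (K − N₀)/N₀ = (2.58×10^6 − 193000)/193000 = 12.368.
N(t) = K/(1 + A·e^(−rt)) = 2.58×10^6/(1 + 12.368×e^(−0.08×24.2)).
e^(−1.936) = 0.14428; denominator = 1 + 12.368×0.14428 = 2.7844.
N = 2.58×10^6/2.7844 = 926579.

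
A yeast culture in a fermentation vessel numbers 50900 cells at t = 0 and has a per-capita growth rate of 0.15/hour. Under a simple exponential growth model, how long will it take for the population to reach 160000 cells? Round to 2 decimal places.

Set N₀·e^(rt) = 160000: e^(0.15·t) = 160000/50900 = 3.1434.
0.15·t = ln(3.1434) = 1.1453, so t = 1.1453/0.15 = 7.6354.

7.64 hours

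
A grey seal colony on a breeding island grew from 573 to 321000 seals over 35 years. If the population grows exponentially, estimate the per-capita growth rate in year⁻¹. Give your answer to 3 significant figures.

0.181 per year

From N(t) = N₀·e^(rt): e^(r·35) = 321000/573 = 560.21.
r·35 = ln(560.21) = 6.3283, so r = 6.3283/35 = 0.18081.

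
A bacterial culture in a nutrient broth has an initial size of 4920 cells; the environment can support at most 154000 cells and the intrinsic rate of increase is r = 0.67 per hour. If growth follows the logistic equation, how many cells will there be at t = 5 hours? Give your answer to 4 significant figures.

74650 cells

A = (K − N₀)/N₀ = (154000 − 4920)/4920 = 30.301.
N(t) = K/(1 + A·e^(−rt)) = 154000/(1 + 30.301×e^(−0.67×5)).
e^(−3.35) = 0.035084; denominator = 1 + 30.301×0.035084 = 2.0631.
N = 154000/2.0631 = 74645.5.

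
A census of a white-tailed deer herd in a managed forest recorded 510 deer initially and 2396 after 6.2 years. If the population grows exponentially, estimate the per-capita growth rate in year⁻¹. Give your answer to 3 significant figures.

From N(t) = N₀·e^(rt): e^(r·6.2) = 2396/510 = 4.698.
r·6.2 = ln(4.698) = 1.5471, so r = 1.5471/6.2 = 0.24954.

0.250 per year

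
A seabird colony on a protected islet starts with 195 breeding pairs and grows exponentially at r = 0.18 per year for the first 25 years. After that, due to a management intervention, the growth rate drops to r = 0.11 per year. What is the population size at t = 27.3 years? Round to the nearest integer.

Phase 1: N(25) = 195·e^(0.18×25) = 195·e^4.5 = 17553.3.
Phase 2 runs for 27.3 − 25 = 2.3 years at r = 0.11.
N(27.3) = 17553.3·e^(0.11×2.3) = 17553.3·e^0.253 = 22606.7.

22607 breeding pairs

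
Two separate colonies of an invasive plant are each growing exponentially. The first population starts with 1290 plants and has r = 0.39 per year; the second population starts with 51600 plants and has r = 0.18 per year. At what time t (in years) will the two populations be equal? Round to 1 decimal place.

17.6 years

Set 1290·e^(0.39t) = 51600·e^(0.18t).
e^((0.39 − 0.18)t) = 51600/1290 → e^(0.21·t) = 40.
0.21·t = ln(40) = 3.6889, so t = 3.6889/0.21 = 17.566.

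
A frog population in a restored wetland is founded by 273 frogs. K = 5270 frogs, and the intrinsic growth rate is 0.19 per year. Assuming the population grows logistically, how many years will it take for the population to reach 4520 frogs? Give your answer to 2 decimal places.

24.75 years

A = (K − N₀)/N₀ = (5270 − 273)/273 = 18.304.
Solve 5270/(1 + 18.304·e^(−0.19t)) = 4520: 1 + 18.304·e^(−0.19t) = 1.1659, so e^(−0.19t) = 0.00906517.
−0.19·t = ln(0.00906517) = -4.7033, so t = 4.7033/0.19 = 24.754.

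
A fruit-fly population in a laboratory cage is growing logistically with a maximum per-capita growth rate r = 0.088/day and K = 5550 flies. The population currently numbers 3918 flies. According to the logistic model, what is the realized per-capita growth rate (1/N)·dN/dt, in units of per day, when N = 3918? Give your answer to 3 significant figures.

(1/N)·dN/dt = r(1 − N/K) = 0.088 × (1 − 3918/5550).
= 0.088 × 0.29405 = 0.025877.

0.0259 per day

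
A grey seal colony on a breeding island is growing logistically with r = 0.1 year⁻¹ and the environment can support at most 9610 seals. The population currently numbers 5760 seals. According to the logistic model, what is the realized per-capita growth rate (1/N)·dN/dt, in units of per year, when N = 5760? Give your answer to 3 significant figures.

(1/N)·dN/dt = r(1 − N/K) = 0.1 × (1 − 5760/9610).
= 0.1 × 0.40062 = 0.040062.

0.0401 per year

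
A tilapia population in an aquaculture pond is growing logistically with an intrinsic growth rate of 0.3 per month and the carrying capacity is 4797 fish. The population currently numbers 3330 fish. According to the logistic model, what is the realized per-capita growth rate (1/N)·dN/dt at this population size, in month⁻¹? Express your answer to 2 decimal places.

0.09 per month

(1/N)·dN/dt = r(1 − N/K) = 0.3 × (1 − 3330/4797).
= 0.3 × 0.30582 = 0.091745.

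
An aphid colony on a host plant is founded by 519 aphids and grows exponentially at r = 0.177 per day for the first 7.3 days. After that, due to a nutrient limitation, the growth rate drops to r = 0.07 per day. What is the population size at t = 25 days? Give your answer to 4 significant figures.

6522 aphids

Phase 1: N(7.3) = 519·e^(0.177×7.3) = 519·e^1.292 = 1889.38.
Phase 2 runs for 25 − 7.3 = 17.7 days at r = 0.07.
N(25) = 1889.38·e^(0.07×17.7) = 1889.38·e^1.239 = 6522.44.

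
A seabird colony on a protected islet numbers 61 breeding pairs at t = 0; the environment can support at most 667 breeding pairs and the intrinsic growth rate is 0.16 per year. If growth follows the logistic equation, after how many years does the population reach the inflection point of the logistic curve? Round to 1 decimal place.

14.4 years

Logistic growth is fastest at N = K/2 = 333.5.
A = (K − N₀)/N₀ = 9.9344. Set K/(1 + A·e^(−rt)) = K/2 → A·e^(−rt) = 1.
e^(−0.16t) = 1/9.9344 = 0.10066, so t = ln(9.9344)/0.16 = 2.296/0.16 = 14.35.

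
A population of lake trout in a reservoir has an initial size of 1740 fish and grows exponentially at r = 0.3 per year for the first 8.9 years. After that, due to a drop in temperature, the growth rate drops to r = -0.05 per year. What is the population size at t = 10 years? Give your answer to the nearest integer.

Phase 1: N(8.9) = 1740·e^(0.3×8.9) = 1740·e^2.67 = 25125.5.
Phase 2 runs for 10 − 8.9 = 1.1 years at r = -0.05.
N(10) = 25125.5·e^(-0.05×1.1) = 25125.5·e^-0.055 = 23781.

23781 fish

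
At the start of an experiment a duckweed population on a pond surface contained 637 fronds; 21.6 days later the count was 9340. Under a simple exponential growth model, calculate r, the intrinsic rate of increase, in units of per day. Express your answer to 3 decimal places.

0.124 per day

From N(t) = N₀·e^(rt): e^(r·21.6) = 9340/637 = 14.662.
r·21.6 = ln(14.662) = 2.6853, so r = 2.6853/21.6 = 0.12432.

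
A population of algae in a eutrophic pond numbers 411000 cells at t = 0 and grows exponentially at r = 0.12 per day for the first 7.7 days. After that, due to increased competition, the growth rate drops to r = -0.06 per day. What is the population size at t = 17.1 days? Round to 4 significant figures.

589100 cells

Phase 1: N(7.7) = 411000·e^(0.12×7.7) = 411000·e^0.924 = 1.035452×10^6.
Phase 2 runs for 17.1 − 7.7 = 9.4 days at r = -0.06.
N(17.1) = 1.035452×10^6·e^(-0.06×9.4) = 1.035452×10^6·e^-0.564 = 589098.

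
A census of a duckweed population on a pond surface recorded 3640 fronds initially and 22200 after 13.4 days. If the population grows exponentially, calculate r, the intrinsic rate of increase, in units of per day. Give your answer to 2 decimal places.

From N(t) = N₀·e^(rt): e^(r·13.4) = 22200/3640 = 6.0989.
r·13.4 = ln(6.0989) = 1.8081, so r = 1.8081/13.4 = 0.13493.

0.13 per day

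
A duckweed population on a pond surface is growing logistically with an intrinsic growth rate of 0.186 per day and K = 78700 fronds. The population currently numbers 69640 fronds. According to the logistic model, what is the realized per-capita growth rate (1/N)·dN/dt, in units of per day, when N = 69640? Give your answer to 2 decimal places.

(1/N)·dN/dt = r(1 − N/K) = 0.186 × (1 − 69640/78700).
= 0.186 × 0.11512 = 0.021412.

0.02 per day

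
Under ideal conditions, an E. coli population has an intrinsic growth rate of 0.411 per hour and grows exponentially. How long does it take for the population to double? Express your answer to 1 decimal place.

1.7 hours

Doubling time t_d = ln(2)/r = 0.6931/0.411 = 1.6865.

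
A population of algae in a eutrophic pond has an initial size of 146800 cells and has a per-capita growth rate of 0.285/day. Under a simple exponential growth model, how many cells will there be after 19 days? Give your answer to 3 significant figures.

33000000 cells

N(t) = N₀·e^(rt) = 146800 × e^(0.285×19) = 146800 × e^5.415.
e^5.415 ≈ 224.75, so N ≈ 146800 × 224.75 = 3.299367×10^7.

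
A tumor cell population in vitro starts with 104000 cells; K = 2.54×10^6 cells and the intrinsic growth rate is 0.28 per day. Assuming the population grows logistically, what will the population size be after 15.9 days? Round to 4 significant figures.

A = (K − N₀)/N₀ = (2.54×10^6 − 104000)/104000 = 23.423.
N(t) = K/(1 + A·e^(−rt)) = 2.54×10^6/(1 + 23.423×e^(−0.28×15.9)).
e^(−4.452) = 0.011655; denominator = 1 + 23.423×0.011655 = 1.273.
N = 2.54×10^6/1.273 = 1.995284×10^6.

1995000 cells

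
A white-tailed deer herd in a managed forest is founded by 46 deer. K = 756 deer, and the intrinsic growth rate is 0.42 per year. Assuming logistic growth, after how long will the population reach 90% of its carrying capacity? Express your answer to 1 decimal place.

11.7 years

A = (K − N₀)/N₀ = (756 − 46)/46 = 15.435.
Solve 756/(1 + 15.435·e^(−0.42t)) = 680.4: 1 + 15.435·e^(−0.42t) = 1.1111, so e^(−0.42t) = 0.00719875.
−0.42·t = ln(0.00719875) = -4.9338, so t = 4.9338/0.42 = 11.747.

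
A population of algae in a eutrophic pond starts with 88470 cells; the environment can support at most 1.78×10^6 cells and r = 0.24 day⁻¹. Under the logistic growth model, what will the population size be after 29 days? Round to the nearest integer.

1748275 cells

A = (K − N₀)/N₀ = (1.78×10^6 − 88470)/88470 = 19.12.
N(t) = K/(1 + A·e^(−rt)) = 1.78×10^6/(1 + 19.12×e^(−0.24×29)).
e^(−6.96) = 0.0009491; denominator = 1 + 19.12×0.0009491 = 1.0181.
N = 1.78×10^6/1.0181 = 1.748275×10^6.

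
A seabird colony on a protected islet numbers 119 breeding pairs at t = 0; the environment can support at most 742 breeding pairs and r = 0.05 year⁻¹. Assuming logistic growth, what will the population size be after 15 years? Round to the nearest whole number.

A = (K − N₀)/N₀ = (742 − 119)/119 = 5.2353.
N(t) = K/(1 + A·e^(−rt)) = 742/(1 + 5.2353×e^(−0.05×15)).
e^(−0.75) = 0.47237; denominator = 1 + 5.2353×0.47237 = 3.473.
N = 742/3.473 = 213.65.

214 breeding pairs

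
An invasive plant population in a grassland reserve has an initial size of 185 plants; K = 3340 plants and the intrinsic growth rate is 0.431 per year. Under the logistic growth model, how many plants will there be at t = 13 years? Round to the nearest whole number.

3142 plants

A = (K − N₀)/N₀ = (3340 − 185)/185 = 17.054.
N(t) = K/(1 + A·e^(−rt)) = 3340/(1 + 17.054×e^(−0.431×13)).
e^(−5.603) = 0.0036868; denominator = 1 + 17.054×0.0036868 = 1.0629.
N = 3340/1.0629 = 3142.42.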